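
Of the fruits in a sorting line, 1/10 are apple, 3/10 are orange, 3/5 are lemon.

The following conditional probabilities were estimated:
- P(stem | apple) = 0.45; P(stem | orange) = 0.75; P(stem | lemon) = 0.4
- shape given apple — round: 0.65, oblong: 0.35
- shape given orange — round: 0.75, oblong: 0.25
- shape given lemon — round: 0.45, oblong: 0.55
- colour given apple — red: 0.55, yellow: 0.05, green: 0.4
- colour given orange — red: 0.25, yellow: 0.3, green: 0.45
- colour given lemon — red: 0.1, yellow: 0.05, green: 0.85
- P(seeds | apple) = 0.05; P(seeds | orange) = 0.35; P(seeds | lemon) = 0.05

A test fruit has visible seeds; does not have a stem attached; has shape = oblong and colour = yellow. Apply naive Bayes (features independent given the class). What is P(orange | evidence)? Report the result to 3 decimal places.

apple: 0.1 × (1−0.45) × 0.35 × 0.05 × 0.05 = 0.000048125
orange: 0.3 × (1−0.75) × 0.25 × 0.3 × 0.35 = 0.00196875
lemon: 0.6 × (1−0.4) × 0.55 × 0.05 × 0.05 = 0.000495
P(orange | x) = 0.00196875 / 0.002511875 ≈ 0.784

0.784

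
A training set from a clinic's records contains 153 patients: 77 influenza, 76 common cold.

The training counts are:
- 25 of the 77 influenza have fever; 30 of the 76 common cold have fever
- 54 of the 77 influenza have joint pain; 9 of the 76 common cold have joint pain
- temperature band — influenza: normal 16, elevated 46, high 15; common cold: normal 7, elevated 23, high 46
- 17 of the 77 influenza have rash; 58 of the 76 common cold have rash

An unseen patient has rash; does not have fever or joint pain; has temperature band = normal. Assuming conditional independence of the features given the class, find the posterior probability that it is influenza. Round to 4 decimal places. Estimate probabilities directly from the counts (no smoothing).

0.2000

influenza: (77/153) × (52/77) × (23/77) × (16/77) × (17/77) ≈ 0.00465732
common cold: (76/153) × (46/76) × (67/76) × (7/76) × (58/76) ≈ 0.0186306
P(influenza | x) = 0.00465732 / 0.02328792 ≈ 0.2000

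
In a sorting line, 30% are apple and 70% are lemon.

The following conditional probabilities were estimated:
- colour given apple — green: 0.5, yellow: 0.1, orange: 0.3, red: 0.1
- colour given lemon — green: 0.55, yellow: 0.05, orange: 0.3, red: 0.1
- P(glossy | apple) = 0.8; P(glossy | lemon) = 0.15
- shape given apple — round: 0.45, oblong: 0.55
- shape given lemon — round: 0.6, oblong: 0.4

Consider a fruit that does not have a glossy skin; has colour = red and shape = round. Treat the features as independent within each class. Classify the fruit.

lemon

apple: 0.3 × 0.1 × (1−0.8) × 0.45 = 0.0027
lemon: 0.7 × 0.1 × (1−0.15) × 0.6 = 0.0357
Highest score → lemon.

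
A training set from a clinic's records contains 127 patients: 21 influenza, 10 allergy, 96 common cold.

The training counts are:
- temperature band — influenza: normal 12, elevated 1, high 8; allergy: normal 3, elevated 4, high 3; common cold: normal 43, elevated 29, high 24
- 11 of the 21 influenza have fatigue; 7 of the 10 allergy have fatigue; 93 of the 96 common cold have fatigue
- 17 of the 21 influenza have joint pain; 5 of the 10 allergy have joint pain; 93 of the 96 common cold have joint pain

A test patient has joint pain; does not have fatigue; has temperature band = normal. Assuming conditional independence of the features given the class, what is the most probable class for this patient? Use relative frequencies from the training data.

influenza

influenza: (21/127) × (12/21) × (10/21) × (17/21) ≈ 0.036424
allergy: (10/127) × (3/10) × (3/10) × (5/10) ≈ 0.00354331
common cold: (96/127) × (43/96) × (3/96) × (93/96) ≈ 0.0102501
Highest score → influenza.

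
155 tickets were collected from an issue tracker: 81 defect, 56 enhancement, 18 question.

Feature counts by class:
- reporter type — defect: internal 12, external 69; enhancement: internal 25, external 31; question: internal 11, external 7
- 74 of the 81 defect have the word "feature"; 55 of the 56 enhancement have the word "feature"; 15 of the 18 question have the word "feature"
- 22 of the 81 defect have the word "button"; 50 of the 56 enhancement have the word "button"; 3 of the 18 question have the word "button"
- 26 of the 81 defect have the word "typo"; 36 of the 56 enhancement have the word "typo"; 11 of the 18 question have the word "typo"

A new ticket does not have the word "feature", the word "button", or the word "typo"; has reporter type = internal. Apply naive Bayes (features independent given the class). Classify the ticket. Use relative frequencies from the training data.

defect: (81/155) × (12/81) × (7/81) × (59/81) × (55/81) ≈ 0.00330908
enhancement: (56/155) × (25/56) × (1/56) × (6/56) × (20/56) ≈ 0.000110211
question: (18/155) × (11/18) × (3/18) × (15/18) × (7/18) ≈ 0.00383313
Highest score → question.

question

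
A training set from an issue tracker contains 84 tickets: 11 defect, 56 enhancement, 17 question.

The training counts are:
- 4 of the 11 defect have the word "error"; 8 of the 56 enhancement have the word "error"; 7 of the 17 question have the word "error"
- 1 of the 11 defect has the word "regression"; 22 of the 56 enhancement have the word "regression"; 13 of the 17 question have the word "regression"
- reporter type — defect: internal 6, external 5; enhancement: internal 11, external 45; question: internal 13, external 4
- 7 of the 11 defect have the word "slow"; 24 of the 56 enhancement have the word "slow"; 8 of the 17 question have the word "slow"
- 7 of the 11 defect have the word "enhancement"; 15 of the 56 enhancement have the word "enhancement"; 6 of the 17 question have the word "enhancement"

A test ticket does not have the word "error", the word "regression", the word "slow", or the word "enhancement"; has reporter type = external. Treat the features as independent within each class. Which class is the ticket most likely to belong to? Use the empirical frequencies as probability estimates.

defect: (11/84) × (7/11) × (10/11) × (5/11) × (4/11) × (4/11) ≈ 0.00455342
enhancement: (56/84) × (48/56) × (34/56) × (45/56) × (32/56) × (41/56) ≈ 0.116637
question: (17/84) × (10/17) × (4/17) × (4/17) × (9/17) × (11/17) ≈ 0.00225777
Highest score → enhancement.

enhancement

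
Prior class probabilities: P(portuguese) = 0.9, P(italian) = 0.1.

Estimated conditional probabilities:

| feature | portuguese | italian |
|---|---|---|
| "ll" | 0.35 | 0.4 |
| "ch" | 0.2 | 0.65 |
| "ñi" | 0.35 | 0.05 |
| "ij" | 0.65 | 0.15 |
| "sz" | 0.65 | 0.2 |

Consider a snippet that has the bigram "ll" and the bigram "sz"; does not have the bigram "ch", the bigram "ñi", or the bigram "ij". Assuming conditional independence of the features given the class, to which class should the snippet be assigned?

portuguese: 0.9 × 0.35 × (1−0.2) × (1−0.35) × (1−0.65) × 0.65 = 0.0372645
italian: 0.1 × 0.4 × (1−0.65) × (1−0.05) × (1−0.15) × 0.2 = 0.002261
Highest score → portuguese.

portuguese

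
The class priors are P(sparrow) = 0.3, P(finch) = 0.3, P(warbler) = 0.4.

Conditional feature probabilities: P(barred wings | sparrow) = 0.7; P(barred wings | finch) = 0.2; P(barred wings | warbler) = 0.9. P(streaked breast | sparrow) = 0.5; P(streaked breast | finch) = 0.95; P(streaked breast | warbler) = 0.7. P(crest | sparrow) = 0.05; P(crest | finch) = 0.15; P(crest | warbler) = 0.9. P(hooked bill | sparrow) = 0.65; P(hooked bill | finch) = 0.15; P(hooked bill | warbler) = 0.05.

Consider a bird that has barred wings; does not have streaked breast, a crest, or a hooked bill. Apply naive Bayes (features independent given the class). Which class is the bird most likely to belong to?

sparrow

sparrow: 0.3 × 0.7 × (1−0.5) × (1−0.05) × (1−0.65) = 0.0349125
finch: 0.3 × 0.2 × (1−0.95) × (1−0.15) × (1−0.15) = 0.0021675
warbler: 0.4 × 0.9 × (1−0.7) × (1−0.9) × (1−0.05) = 0.01026
Highest score → sparrow.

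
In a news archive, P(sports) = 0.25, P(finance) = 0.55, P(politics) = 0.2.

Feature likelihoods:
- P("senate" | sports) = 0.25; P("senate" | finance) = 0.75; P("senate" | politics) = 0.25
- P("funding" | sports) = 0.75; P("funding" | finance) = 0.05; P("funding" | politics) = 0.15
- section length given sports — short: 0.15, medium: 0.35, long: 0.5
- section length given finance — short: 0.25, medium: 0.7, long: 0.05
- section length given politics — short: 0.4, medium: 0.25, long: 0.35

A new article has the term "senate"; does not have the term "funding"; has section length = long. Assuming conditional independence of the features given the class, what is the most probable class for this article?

finance

sports: 0.25 × 0.25 × (1−0.75) × 0.5 = 0.0078125
finance: 0.55 × 0.75 × (1−0.05) × 0.05 = 0.01959375
politics: 0.2 × 0.25 × (1−0.15) × 0.35 = 0.014875
Highest score → finance.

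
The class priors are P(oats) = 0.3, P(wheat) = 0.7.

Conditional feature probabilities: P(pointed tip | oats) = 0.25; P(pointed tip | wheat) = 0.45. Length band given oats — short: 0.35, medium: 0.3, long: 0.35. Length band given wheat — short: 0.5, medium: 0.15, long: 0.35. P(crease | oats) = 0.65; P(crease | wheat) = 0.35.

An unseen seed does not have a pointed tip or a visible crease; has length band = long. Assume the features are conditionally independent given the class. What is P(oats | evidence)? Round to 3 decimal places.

0.239

oats: 0.3 × (1−0.25) × 0.35 × (1−0.65) = 0.0275625
wheat: 0.7 × (1−0.45) × 0.35 × (1−0.35) = 0.0875875
P(oats | x) = 0.0275625 / 0.11515 ≈ 0.239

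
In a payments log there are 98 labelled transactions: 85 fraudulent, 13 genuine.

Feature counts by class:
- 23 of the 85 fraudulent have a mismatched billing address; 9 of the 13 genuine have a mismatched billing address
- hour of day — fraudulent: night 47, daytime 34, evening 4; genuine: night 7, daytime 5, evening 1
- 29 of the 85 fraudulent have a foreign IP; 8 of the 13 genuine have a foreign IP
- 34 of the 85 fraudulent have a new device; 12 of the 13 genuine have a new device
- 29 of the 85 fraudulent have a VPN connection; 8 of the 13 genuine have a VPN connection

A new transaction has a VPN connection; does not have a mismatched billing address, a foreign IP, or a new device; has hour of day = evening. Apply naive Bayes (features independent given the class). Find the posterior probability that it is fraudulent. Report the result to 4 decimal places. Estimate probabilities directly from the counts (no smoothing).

0.9860

fraudulent: (85/98) × (62/85) × (4/85) × (56/85) × (51/85) × (29/85) ≈ 0.00401519
genuine: (13/98) × (4/13) × (1/13) × (5/13) × (1/13) × (8/13) ≈ 0.0000571637
P(fraudulent | x) = 0.00401519 / 0.0040723537 ≈ 0.9860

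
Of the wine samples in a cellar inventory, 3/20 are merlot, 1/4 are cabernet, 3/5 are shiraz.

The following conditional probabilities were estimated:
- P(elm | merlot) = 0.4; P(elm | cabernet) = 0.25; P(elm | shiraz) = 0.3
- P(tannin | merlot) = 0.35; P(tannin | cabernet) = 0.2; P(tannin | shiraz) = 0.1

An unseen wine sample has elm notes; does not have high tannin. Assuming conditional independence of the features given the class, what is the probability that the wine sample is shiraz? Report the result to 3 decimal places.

0.645

merlot: 0.15 × 0.4 × (1−0.35) = 0.039
cabernet: 0.25 × 0.25 × (1−0.2) = 0.05
shiraz: 0.6 × 0.3 × (1−0.1) = 0.162
P(shiraz | x) = 0.162 / 0.251 ≈ 0.645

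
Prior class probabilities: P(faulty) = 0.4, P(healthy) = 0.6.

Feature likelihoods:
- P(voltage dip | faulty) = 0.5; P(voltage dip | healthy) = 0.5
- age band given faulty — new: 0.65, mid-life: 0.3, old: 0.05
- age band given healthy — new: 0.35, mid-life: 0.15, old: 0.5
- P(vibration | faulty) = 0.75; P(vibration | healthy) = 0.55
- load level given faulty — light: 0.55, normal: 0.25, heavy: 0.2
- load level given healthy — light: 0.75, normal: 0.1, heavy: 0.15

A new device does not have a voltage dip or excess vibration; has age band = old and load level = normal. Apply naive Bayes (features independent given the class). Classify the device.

healthy

faulty: 0.4 × (1−0.5) × 0.05 × (1−0.75) × 0.25 = 0.000625
healthy: 0.6 × (1−0.5) × 0.5 × (1−0.55) × 0.1 = 0.00675
Highest score → healthy.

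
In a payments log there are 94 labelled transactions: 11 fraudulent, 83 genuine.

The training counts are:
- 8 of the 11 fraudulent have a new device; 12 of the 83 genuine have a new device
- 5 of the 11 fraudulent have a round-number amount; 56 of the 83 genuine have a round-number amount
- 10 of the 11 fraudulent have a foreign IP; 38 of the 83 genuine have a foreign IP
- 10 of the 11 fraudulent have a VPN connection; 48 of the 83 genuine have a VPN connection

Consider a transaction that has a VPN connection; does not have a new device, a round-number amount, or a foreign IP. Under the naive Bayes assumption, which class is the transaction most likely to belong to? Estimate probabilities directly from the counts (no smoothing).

genuine

fraudulent: (11/94) × (3/11) × (6/11) × (1/11) × (10/11) ≈ 0.00143869
genuine: (83/94) × (71/83) × (27/83) × (45/83) × (48/83) ≈ 0.0770395
Highest score → genuine.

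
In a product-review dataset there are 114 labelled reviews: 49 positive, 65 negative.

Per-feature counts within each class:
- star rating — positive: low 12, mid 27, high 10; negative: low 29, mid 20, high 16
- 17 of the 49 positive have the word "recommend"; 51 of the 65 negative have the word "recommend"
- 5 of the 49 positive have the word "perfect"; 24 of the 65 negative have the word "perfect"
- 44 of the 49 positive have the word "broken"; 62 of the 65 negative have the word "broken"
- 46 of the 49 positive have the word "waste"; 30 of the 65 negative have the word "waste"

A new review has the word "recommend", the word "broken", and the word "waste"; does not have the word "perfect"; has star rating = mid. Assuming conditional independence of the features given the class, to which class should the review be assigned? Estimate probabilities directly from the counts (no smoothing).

positive

positive: (49/114) × (27/49) × (17/49) × (44/49) × (44/49) × (46/49) ≈ 0.0621995
negative: (65/114) × (20/65) × (51/65) × (41/65) × (62/65) × (30/65) ≈ 0.0382242
Highest score → positive.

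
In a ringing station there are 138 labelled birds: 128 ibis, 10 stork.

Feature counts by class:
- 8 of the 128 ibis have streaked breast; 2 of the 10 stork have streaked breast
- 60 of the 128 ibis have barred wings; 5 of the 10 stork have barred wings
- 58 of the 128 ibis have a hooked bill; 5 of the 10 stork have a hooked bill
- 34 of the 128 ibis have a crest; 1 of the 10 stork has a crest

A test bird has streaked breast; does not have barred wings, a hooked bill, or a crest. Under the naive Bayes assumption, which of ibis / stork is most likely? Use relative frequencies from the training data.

ibis

ibis: (128/138) × (8/128) × (68/128) × (70/128) × (94/128) ≈ 0.0123685
stork: (10/138) × (2/10) × (5/10) × (5/10) × (9/10) ≈ 0.00326087
Highest score → ibis.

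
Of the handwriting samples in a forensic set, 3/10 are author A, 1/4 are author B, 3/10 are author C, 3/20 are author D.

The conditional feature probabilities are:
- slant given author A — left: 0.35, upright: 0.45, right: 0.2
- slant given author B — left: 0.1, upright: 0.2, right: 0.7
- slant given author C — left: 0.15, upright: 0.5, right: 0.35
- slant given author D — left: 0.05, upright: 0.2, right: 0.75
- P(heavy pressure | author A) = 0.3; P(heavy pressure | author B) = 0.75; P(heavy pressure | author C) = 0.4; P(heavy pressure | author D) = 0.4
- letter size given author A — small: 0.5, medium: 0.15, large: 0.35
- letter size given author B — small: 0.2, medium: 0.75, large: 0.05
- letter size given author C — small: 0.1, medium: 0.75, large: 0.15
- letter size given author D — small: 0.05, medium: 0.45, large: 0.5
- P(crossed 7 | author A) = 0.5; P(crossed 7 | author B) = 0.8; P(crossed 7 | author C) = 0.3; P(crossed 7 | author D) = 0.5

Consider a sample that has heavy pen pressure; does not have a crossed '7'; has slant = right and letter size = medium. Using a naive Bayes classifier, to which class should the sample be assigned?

author C

author A: 0.3 × 0.2 × 0.3 × 0.15 × (1−0.5) = 0.00135
author B: 0.25 × 0.7 × 0.75 × 0.75 × (1−0.8) = 0.0196875
author C: 0.3 × 0.35 × 0.4 × 0.75 × (1−0.3) = 0.02205
author D: 0.15 × 0.75 × 0.4 × 0.45 × (1−0.5) = 0.010125
Highest score → author C.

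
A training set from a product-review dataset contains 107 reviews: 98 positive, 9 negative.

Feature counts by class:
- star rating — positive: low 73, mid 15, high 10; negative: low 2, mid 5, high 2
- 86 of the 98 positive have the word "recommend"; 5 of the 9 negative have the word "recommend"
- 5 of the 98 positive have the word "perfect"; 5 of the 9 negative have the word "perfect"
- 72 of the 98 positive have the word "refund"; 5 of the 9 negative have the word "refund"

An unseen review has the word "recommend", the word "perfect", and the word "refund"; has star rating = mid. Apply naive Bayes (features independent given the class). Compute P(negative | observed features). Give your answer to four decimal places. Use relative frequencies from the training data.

0.6347

positive: (98/107) × (15/98) × (86/98) × (5/98) × (72/98) ≈ 0.00461137
negative: (9/107) × (5/9) × (5/9) × (5/9) × (5/9) ≈ 0.00801251
P(negative | x) = 0.00801251 / 0.01262388 ≈ 0.6347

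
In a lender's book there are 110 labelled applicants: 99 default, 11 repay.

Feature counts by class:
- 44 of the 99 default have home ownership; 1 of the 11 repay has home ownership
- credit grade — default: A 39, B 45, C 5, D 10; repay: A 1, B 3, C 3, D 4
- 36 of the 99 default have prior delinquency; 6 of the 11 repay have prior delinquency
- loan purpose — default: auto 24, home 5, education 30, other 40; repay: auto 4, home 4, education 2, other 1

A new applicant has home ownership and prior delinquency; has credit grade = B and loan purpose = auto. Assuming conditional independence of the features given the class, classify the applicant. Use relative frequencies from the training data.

default: (99/110) × (44/99) × (45/99) × (36/99) × (24/99) ≈ 0.016028
repay: (11/110) × (1/11) × (3/11) × (6/11) × (4/11) ≈ 0.00049177
Highest score → default.

default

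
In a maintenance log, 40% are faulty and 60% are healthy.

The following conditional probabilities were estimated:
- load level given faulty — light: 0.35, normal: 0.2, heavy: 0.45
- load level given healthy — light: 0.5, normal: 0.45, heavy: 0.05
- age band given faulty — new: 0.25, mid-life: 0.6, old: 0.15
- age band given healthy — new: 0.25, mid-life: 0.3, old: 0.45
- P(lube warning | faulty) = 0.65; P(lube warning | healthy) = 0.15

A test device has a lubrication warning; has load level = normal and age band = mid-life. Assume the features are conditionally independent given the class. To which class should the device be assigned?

faulty

faulty: 0.4 × 0.2 × 0.6 × 0.65 = 0.0312
healthy: 0.6 × 0.45 × 0.3 × 0.15 = 0.01215
Highest score → faulty.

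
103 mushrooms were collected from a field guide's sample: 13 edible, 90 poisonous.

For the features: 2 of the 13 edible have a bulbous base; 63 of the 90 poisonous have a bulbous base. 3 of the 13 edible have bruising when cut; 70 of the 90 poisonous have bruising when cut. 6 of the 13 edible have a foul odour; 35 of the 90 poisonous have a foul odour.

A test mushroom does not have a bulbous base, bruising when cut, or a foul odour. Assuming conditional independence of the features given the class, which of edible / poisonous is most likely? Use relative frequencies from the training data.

edible

edible: (13/103) × (11/13) × (10/13) × (7/13) ≈ 0.0442351
poisonous: (90/103) × (27/90) × (20/90) × (55/90) ≈ 0.0355987
Highest score → edible.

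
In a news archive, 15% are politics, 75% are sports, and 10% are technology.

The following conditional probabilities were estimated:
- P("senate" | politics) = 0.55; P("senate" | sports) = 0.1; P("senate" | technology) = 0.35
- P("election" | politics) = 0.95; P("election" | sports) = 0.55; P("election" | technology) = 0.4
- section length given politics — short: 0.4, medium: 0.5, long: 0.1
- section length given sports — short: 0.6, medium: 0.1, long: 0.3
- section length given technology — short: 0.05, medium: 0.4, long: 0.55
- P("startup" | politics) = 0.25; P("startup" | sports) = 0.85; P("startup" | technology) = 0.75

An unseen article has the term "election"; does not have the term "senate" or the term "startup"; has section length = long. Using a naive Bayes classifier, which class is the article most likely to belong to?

sports

politics: 0.15 × (1−0.55) × 0.95 × 0.1 × (1−0.25) = 0.004809375
sports: 0.75 × (1−0.1) × 0.55 × 0.3 × (1−0.85) = 0.01670625
technology: 0.1 × (1−0.35) × 0.4 × 0.55 × (1−0.75) = 0.003575
Highest score → sports.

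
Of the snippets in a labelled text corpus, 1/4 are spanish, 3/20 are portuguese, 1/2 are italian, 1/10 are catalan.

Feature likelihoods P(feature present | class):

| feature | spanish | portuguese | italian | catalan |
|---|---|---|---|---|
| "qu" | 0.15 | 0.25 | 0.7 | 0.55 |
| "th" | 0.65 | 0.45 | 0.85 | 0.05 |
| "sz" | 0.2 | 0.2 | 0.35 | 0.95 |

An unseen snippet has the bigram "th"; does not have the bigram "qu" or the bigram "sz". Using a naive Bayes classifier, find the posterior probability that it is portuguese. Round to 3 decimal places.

0.173

spanish: 0.25 × (1−0.15) × 0.65 × (1−0.2) = 0.1105
portuguese: 0.15 × (1−0.25) × 0.45 × (1−0.2) = 0.0405
italian: 0.5 × (1−0.7) × 0.85 × (1−0.35) = 0.082875
catalan: 0.1 × (1−0.55) × 0.05 × (1−0.95) = 0.0001125
P(portuguese | x) = 0.0405 / 0.2339875 ≈ 0.173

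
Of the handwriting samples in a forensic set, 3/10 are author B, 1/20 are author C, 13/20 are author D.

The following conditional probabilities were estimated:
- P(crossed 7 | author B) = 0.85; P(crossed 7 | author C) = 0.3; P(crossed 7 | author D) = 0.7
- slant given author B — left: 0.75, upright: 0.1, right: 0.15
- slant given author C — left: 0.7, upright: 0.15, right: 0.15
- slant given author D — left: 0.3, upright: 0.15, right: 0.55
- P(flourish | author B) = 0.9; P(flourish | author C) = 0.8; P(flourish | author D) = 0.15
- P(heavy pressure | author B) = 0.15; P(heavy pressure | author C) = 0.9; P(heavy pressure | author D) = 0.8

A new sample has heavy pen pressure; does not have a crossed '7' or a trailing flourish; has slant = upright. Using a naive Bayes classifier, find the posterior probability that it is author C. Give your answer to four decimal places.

author B: 0.3 × (1−0.85) × 0.1 × (1−0.9) × 0.15 = 0.0000675
author C: 0.05 × (1−0.3) × 0.15 × (1−0.8) × 0.9 = 0.000945
author D: 0.65 × (1−0.7) × 0.15 × (1−0.15) × 0.8 = 0.01989
P(author C | x) = 0.000945 / 0.0209025 ≈ 0.0452

0.0452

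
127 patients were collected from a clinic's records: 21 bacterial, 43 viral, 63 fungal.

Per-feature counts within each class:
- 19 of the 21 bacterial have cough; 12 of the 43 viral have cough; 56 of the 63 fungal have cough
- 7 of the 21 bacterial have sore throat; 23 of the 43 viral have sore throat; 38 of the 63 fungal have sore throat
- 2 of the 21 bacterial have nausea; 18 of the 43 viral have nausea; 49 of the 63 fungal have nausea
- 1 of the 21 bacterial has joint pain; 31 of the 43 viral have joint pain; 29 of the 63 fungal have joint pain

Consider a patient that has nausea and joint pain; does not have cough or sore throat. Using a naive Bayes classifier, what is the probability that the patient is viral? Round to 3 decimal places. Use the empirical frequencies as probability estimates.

0.813

bacterial: (21/127) × (2/21) × (14/21) × (2/21) × (1/21) ≈ 0.0000476131
viral: (43/127) × (31/43) × (20/43) × (18/43) × (31/43) ≈ 0.0342623
fungal: (63/127) × (7/63) × (25/63) × (49/63) × (29/63) ≈ 0.00783081
P(viral | x) = 0.0342623 / 0.0421407231 ≈ 0.813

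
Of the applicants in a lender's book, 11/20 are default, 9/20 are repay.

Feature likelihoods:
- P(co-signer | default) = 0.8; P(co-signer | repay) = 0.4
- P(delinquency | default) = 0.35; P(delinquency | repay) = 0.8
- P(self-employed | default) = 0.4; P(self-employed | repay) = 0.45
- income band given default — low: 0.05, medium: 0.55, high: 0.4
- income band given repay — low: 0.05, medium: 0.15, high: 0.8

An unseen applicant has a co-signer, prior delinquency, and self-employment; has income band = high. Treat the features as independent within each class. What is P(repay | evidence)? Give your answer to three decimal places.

0.678

default: 0.55 × 0.8 × 0.35 × 0.4 × 0.4 = 0.02464
repay: 0.45 × 0.4 × 0.8 × 0.45 × 0.8 = 0.05184
P(repay | x) = 0.05184 / 0.07648 ≈ 0.678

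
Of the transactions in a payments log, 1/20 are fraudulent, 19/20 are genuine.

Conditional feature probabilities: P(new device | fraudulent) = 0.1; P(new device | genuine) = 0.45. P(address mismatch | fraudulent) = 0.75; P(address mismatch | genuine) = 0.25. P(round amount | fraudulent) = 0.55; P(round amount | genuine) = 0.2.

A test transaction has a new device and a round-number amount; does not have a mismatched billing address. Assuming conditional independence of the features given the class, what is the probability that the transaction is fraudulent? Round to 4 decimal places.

0.0106

fraudulent: 0.05 × 0.1 × (1−0.75) × 0.55 = 0.0006875
genuine: 0.95 × 0.45 × (1−0.25) × 0.2 = 0.064125
P(fraudulent | x) = 0.0006875 / 0.0648125 ≈ 0.0106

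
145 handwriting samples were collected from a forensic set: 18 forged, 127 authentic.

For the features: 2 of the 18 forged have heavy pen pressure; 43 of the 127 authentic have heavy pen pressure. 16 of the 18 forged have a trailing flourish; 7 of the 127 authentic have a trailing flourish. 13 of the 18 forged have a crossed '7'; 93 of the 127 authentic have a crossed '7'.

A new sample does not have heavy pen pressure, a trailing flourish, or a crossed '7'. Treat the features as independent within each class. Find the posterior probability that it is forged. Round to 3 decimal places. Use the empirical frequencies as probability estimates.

0.023

forged: (18/145) × (16/18) × (2/18) × (5/18) ≈ 0.0034057
authentic: (127/145) × (84/127) × (120/127) × (34/127) ≈ 0.146543
P(forged | x) = 0.0034057 / 0.1499487 ≈ 0.023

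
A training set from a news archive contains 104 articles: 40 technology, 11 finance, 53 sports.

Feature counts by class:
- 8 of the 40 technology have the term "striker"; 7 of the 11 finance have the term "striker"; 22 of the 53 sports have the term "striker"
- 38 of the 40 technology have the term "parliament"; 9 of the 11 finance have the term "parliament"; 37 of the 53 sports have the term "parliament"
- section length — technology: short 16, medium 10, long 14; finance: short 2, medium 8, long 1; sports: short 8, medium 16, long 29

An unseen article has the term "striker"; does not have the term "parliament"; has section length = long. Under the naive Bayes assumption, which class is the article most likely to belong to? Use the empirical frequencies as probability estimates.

technology: (40/104) × (8/40) × (2/40) × (14/40) ≈ 0.00134615
finance: (11/104) × (7/11) × (2/11) × (1/11) ≈ 0.00111252
sports: (53/104) × (22/53) × (16/53) × (29/53) ≈ 0.0349426
Highest score → sports.

sports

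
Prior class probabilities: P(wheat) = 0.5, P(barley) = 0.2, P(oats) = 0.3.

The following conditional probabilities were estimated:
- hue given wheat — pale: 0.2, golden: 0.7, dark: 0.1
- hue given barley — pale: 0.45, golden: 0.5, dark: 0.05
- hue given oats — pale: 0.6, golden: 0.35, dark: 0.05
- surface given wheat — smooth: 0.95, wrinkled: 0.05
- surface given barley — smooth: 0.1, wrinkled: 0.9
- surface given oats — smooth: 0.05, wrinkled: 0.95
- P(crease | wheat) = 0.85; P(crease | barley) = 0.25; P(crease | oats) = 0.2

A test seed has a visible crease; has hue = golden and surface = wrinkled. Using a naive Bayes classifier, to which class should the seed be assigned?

barley

wheat: 0.5 × 0.7 × 0.05 × 0.85 = 0.014875
barley: 0.2 × 0.5 × 0.9 × 0.25 = 0.0225
oats: 0.3 × 0.35 × 0.95 × 0.2 = 0.01995
Highest score → barley.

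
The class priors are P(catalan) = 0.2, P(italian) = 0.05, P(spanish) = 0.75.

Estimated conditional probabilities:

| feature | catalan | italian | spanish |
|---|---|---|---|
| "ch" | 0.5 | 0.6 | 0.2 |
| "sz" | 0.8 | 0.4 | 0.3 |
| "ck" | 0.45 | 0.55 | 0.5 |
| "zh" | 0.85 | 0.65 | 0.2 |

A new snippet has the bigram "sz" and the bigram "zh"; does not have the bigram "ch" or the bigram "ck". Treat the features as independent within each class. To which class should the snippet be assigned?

catalan

catalan: 0.2 × (1−0.5) × 0.8 × (1−0.45) × 0.85 = 0.0374
italian: 0.05 × (1−0.6) × 0.4 × (1−0.55) × 0.65 = 0.00234
spanish: 0.75 × (1−0.2) × 0.3 × (1−0.5) × 0.2 = 0.018
Highest score → catalan.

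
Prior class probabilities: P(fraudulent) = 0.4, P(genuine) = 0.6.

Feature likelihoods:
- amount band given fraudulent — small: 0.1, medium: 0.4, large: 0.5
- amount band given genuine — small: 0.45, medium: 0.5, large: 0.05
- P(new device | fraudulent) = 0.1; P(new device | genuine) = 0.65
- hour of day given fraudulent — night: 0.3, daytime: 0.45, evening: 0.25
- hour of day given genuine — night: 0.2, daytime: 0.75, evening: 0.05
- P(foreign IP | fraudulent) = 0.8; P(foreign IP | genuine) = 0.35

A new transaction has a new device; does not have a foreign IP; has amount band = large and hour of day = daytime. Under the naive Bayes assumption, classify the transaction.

fraudulent: 0.4 × 0.5 × 0.1 × 0.45 × (1−0.8) = 0.0018
genuine: 0.6 × 0.05 × 0.65 × 0.75 × (1−0.35) = 0.00950625
Highest score → genuine.

genuine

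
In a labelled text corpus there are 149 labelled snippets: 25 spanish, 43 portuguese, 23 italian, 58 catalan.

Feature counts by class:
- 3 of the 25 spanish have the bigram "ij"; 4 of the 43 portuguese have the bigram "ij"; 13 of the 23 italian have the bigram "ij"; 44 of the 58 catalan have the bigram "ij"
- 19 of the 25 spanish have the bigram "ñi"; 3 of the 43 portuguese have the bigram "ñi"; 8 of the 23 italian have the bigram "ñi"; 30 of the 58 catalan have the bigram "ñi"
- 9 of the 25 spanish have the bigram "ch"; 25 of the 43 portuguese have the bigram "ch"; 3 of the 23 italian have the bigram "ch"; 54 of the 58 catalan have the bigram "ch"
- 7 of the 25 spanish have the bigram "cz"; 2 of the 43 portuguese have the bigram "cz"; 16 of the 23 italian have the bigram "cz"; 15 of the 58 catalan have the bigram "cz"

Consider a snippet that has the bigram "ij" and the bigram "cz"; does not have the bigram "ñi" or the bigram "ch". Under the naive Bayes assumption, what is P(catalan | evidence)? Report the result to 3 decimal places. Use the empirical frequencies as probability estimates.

0.066

spanish: (25/149) × (3/25) × (6/25) × (16/25) × (7/25) ≈ 0.000865933
portuguese: (43/149) × (4/43) × (40/43) × (18/43) × (2/43) ≈ 0.000486218
italian: (23/149) × (13/23) × (15/23) × (20/23) × (16/23) ≈ 0.0344203
catalan: (58/149) × (44/58) × (28/58) × (4/58) × (15/58) ≈ 0.00254268
P(catalan | x) = 0.00254268 / 0.038315131 ≈ 0.066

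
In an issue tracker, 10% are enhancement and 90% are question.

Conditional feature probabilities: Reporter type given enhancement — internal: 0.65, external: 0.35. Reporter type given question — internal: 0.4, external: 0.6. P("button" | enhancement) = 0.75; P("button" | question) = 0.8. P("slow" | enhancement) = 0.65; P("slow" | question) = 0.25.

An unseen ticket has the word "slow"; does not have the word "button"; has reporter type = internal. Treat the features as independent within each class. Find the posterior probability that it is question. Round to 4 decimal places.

enhancement: 0.1 × 0.65 × (1−0.75) × 0.65 = 0.0105625
question: 0.9 × 0.4 × (1−0.8) × 0.25 = 0.018
P(question | x) = 0.018 / 0.0285625 ≈ 0.6302

0.6302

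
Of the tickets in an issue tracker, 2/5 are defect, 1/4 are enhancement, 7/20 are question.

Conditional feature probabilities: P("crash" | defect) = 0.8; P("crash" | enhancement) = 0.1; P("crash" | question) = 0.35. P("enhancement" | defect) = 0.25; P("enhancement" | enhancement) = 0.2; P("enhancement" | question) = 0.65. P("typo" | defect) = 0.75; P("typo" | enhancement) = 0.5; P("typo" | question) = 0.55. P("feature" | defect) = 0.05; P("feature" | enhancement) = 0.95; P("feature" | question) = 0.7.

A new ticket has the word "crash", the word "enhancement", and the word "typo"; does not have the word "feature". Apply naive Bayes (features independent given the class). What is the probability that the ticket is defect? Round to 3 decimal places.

defect: 0.4 × 0.8 × 0.25 × 0.75 × (1−0.05) = 0.057
enhancement: 0.25 × 0.1 × 0.2 × 0.5 × (1−0.95) = 0.000125
question: 0.35 × 0.35 × 0.65 × 0.55 × (1−0.7) = 0.013138125
P(defect | x) = 0.057 / 0.070263125 ≈ 0.811

0.811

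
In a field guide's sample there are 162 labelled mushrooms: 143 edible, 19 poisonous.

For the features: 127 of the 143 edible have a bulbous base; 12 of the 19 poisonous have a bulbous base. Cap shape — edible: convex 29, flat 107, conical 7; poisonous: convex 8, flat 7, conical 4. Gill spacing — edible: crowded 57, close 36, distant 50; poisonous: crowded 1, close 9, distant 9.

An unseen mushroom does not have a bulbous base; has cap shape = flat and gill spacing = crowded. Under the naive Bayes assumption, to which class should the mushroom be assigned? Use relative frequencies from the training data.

edible: (143/162) × (16/143) × (107/143) × (57/143) ≈ 0.0294572
poisonous: (19/162) × (7/19) × (7/19) × (1/19) ≈ 0.000837865
Highest score → edible.

edible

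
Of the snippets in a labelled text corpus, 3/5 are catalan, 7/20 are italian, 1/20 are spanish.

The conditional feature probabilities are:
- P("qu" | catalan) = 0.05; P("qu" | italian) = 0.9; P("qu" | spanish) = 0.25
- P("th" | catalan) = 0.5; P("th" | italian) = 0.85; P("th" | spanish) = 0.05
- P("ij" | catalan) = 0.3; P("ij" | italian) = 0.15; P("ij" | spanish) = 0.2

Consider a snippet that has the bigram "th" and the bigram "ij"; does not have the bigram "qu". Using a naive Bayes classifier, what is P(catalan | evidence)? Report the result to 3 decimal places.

0.946

catalan: 0.6 × (1−0.05) × 0.5 × 0.3 = 0.0855
italian: 0.35 × (1−0.9) × 0.85 × 0.15 = 0.0044625
spanish: 0.05 × (1−0.25) × 0.05 × 0.2 = 0.000375
P(catalan | x) = 0.0855 / 0.0903375 ≈ 0.946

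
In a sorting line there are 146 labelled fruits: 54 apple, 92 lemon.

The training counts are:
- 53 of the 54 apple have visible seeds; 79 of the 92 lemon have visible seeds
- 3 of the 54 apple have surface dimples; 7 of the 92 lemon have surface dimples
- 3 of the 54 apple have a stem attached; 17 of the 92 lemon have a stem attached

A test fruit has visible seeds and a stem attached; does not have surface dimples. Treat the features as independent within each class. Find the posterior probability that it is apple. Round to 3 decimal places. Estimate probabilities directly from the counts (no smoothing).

apple: (54/146) × (53/54) × (51/54) × (3/54) ≈ 0.019047
lemon: (92/146) × (79/92) × (85/92) × (17/92) ≈ 0.0923775
P(apple | x) = 0.019047 / 0.1114245 ≈ 0.171

0.171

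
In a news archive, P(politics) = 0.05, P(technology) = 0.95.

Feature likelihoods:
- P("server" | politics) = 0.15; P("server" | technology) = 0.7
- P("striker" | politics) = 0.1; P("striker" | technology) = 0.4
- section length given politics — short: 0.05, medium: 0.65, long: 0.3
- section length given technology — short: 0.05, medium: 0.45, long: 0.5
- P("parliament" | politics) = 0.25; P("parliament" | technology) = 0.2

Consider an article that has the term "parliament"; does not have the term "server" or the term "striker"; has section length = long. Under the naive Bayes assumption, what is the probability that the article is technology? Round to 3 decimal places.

0.856

politics: 0.05 × (1−0.15) × (1−0.1) × 0.3 × 0.25 = 0.00286875
technology: 0.95 × (1−0.7) × (1−0.4) × 0.5 × 0.2 = 0.0171
P(technology | x) = 0.0171 / 0.01996875 ≈ 0.856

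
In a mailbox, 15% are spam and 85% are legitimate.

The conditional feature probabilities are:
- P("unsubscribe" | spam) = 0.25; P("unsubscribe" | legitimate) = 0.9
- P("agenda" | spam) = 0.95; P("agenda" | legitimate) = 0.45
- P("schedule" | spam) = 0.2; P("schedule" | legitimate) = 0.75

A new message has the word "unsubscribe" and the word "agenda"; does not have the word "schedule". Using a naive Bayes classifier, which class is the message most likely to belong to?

legitimate

spam: 0.15 × 0.25 × 0.95 × (1−0.2) = 0.0285
legitimate: 0.85 × 0.9 × 0.45 × (1−0.75) = 0.0860625
Highest score → legitimate.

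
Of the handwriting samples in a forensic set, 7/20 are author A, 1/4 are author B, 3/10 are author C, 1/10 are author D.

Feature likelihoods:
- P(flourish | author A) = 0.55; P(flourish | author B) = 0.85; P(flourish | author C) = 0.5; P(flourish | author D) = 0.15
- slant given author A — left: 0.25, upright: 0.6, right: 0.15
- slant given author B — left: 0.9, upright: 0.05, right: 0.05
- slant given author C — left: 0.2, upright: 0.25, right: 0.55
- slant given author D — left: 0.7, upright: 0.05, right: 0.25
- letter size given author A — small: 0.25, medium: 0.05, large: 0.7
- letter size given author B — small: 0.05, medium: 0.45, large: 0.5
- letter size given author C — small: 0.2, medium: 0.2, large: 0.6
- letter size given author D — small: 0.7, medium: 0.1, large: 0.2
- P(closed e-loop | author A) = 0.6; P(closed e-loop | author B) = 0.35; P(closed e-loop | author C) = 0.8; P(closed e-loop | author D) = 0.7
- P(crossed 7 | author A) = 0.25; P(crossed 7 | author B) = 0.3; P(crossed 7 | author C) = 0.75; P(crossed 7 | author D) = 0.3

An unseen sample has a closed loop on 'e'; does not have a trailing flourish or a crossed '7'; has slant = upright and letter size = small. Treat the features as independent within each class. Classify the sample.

author A: 0.35 × (1−0.55) × 0.6 × 0.25 × 0.6 × (1−0.25) = 0.01063125
author B: 0.25 × (1−0.85) × 0.05 × 0.05 × 0.35 × (1−0.3) = 0.00002296875
author C: 0.3 × (1−0.5) × 0.25 × 0.2 × 0.8 × (1−0.75) = 0.0015
author D: 0.1 × (1−0.15) × 0.05 × 0.7 × 0.7 × (1−0.3) = 0.00145775
Highest score → author A.

author A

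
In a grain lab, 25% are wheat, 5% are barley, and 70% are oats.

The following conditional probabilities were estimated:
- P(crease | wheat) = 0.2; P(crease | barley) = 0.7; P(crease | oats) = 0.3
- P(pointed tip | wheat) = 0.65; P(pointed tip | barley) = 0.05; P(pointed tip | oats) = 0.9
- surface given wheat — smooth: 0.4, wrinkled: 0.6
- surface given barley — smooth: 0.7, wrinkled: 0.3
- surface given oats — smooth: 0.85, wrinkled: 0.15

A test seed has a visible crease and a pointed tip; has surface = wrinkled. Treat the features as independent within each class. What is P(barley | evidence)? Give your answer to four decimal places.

wheat: 0.25 × 0.2 × 0.65 × 0.6 = 0.0195
barley: 0.05 × 0.7 × 0.05 × 0.3 = 0.000525
oats: 0.7 × 0.3 × 0.9 × 0.15 = 0.02835
P(barley | x) = 0.000525 / 0.048375 ≈ 0.0109

0.0109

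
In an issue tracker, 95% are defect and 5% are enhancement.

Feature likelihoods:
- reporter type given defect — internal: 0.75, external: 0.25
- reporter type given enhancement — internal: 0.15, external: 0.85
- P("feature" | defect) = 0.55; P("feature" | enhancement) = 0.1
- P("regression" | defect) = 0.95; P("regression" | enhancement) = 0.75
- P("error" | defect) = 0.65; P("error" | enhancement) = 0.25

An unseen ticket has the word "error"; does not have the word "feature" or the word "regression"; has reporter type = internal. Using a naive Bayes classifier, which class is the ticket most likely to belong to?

defect

defect: 0.95 × 0.75 × (1−0.55) × (1−0.95) × 0.65 = 0.0104203125
enhancement: 0.05 × 0.15 × (1−0.1) × (1−0.75) × 0.25 = 0.000421875
Highest score → defect.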